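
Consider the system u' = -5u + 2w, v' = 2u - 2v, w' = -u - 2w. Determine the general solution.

u(t) = K_1e^(-3t) - 2K_3e^(-4t), v(t) = -2K_1e^(-3t) + K_2e^(-2t) + 2K_3e^(-4t), w(t) = K_1e^(-3t) - K_3e^(-4t)

Coefficient matrix A = [[-5, 0, 2], [2, -2, 0], [-1, 0, -2]].
det(A - λI) = 0 gives eigenvalues λ = -3, -2, -4.
For λ=-3: eigenvector (1,-2,1).
For λ=-2: eigenvector (0,1,0).
For λ=-4: eigenvector (-2,2,-1).
General solution: K_1e^(-3t)(1,-2,1) + K_2e^(-2t)(0,1,0) + K_3e^(-4t)(-2,2,-1).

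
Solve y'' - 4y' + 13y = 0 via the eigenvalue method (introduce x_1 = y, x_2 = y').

Let x_1 = y, x_2 = y'. Then x_1' = x_2 and x_2' = -13x_1 + 4x_2.
A = [[0,1],[-13,4]]; det(A-λI) = λ^2 - 4λ + 13.
Eigenvalues λ = 2 ± 3i.

y(t) = K_1e^(2t)cos(3t) + K_2e^(2t)sin(3t)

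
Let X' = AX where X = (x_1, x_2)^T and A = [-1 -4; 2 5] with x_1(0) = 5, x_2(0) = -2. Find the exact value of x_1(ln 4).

A = [[-1,-4],[2,5]]; eigenvalues λ = 3, 1.
Eigenvectors: (1,-1) for λ=3, (-2,1) for λ=1.
From the initial condition, c_1 = -1, c_2 = -3.
x_1(ln 4) = (-1)(4^3)(1) + (-3)(4^1)(-2) = -40.

-40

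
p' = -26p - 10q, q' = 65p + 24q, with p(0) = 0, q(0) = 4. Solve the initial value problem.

p(t) = -8e^(-t)sin(5t), q(t) = 20e^(-t)sin(5t) + 4e^(-t)cos(5t)

Coefficient matrix A = [[-26, -10], [65, 24]].
Characteristic polynomial det(A - λI) = λ^2 + 2λ + 26 = 0.
Eigenvalues λ = -1 ± 5i (complex conjugate pair).
For λ=-1+5i: an eigenvector is (-1,3) - i(-1,2) = (-1 + i, 3 - 2i).
A real fundamental pair from Re and Im of e^((-1+5i)t)v: X_1 = e^(-t)(cos(5t)·(-1,3) + sin(5t)·(-1,2)), X_2 = e^(-t)(sin(5t)·(-1,3) - cos(5t)·(-1,2)).
General solution: c_1X_1 + c_2X_2.
Applying p(0)=0, q(0)=4 gives c_1=4, c_2=4.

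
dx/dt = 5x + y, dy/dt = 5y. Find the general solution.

x(t) = C_1e^(5t) + C_2te^(5t) - 3C_2e^(5t), y(t) = C_2e^(5t)

Coefficient matrix A = [[5, 1], [0, 5]].
Characteristic polynomial det(A - λI) = λ^2 - 10λ + 25 = 0.
Single eigenvalue λ = 5 with algebraic multiplicity 2.
Eigenvector v = (1,0); generalized eigenvector w with (A-λI)w=v is (-3,1).
General solution: e^(5t)[C_1·v + C_2·(t·v + w)].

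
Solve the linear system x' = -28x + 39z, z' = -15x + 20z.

Coefficient matrix A = [[-28, 39], [-15, 20]].
Characteristic polynomial det(A - λI) = λ^2 + 8λ + 25 = 0.
Eigenvalues λ = -4 ± 3i (complex conjugate pair).
For λ=-4+3i: an eigenvector is (2,1) - i(-3,-2) = (2 + 3i, 1 + 2i).
A real fundamental pair from Re and Im of e^((-4+3i)t)v: X_1 = e^(-4t)(cos(3t)·(2,1) + sin(3t)·(-3,-2)), X_2 = e^(-4t)(sin(3t)·(2,1) - cos(3t)·(-3,-2)).
General solution: C_1X_1 + C_2X_2.

x(t) = -3C_1e^(-4t)sin(3t) + 2C_1e^(-4t)cos(3t) + 2C_2e^(-4t)sin(3t) + 3C_2e^(-4t)cos(3t), z(t) = -2C_1e^(-4t)sin(3t) + C_1e^(-4t)cos(3t) + C_2e^(-4t)sin(3t) + 2C_2e^(-4t)cos(3t)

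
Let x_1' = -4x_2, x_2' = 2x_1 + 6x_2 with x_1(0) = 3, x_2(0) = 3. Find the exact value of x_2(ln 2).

A = [[0,-4],[2,6]]; eigenvalues λ = 2, 4.
Eigenvectors: (2,-1) for λ=2, (1,-1) for λ=4.
From the initial condition, c_1 = 6, c_2 = -9.
x_2(ln 2) = (6)(2^2)(-1) + (-9)(2^4)(-1) = 120.

120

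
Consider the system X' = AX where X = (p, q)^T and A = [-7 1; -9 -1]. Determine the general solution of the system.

p(t) = -c_1e^(-4t) - c_2te^(-4t), q(t) = -3c_1e^(-4t) - 3c_2te^(-4t) - c_2e^(-4t)

Coefficient matrix A = [[-7, 1], [-9, -1]].
Characteristic polynomial det(A - λI) = λ^2 + 8λ + 16 = 0.
Single eigenvalue λ = -4 with algebraic multiplicity 2.
Eigenvector v = (-1,-3); generalized eigenvector w with (A-λI)w=v is (0,-1).
General solution: e^(-4t)[c_1·v + c_2·(t·v + w)].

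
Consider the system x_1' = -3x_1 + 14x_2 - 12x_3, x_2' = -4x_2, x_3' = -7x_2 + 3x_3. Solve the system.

Coefficient matrix A = [[-3, 14, -12], [0, -4, 0], [0, -7, 3]].
det(A - λI) = 0 gives eigenvalues λ = 3, -4, -3.
For λ=3: eigenvector (2,0,-1).
For λ=-4: eigenvector (2,-1,-1).
For λ=-3: eigenvector (1,0,0).
General solution: c_1e^(3t)(2,0,-1) + c_2e^(-4t)(2,-1,-1) + c_3e^(-3t)(1,0,0).

x_1(t) = 2c_1e^(3t) + 2c_2e^(-4t) + c_3e^(-3t), x_2(t) = -c_2e^(-4t), x_3(t) = -c_1e^(3t) - c_2e^(-4t)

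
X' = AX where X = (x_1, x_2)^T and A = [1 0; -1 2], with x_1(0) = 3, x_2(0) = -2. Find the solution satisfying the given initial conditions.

Coefficient matrix A = [[1, 0], [-1, 2]].
Characteristic polynomial det(A - λI) = λ^2 - 3λ + 2 = 0.
Eigenvalues λ = 2, 1.
For λ=2: (A-λI) row 1 is [-1, 0], so an eigenvector is (0, -1).
For λ=1: (A-λI) row 2 is [-1, 1], so an eigenvector is (1, 1).
General solution: K_1e^(2t)(0,-1) + K_2e^(t)(1,1).
Applying x_1(0)=3, x_2(0)=-2 gives K_1=5, K_2=3.

x_1(t) = 3e^(t), x_2(t) = -5e^(2t) + 3e^(t)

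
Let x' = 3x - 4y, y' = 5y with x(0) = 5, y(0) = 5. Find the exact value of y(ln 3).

A = [[3,-4],[0,5]]; eigenvalues λ = 5, 3.
Eigenvectors: (2,-1) for λ=5, (-1,0) for λ=3.
From the initial condition, c_1 = -5, c_2 = -15.
y(ln 3) = (-5)(3^5)(-1) + (-15)(3^3)(0) = 1215.

1215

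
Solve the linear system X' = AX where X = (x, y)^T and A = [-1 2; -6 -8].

Coefficient matrix A = [[-1, 2], [-6, -8]].
Characteristic polynomial det(A - λI) = λ^2 + 9λ + 20 = 0.
Eigenvalues λ = -4, -5.
For λ=-4: (A-λI) row 1 is [3, 2], so an eigenvector is (2, -3).
For λ=-5: (A-λI) row 1 is [4, 2], so an eigenvector is (-1, 2).
General solution: K_1e^(-4t)(2,-3) + K_2e^(-5t)(-1,2).

x(t) = 2K_1e^(-4t) - K_2e^(-5t), y(t) = -3K_1e^(-4t) + 2K_2e^(-5t)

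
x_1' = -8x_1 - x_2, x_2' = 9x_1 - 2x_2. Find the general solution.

Coefficient matrix A = [[-8, -1], [9, -2]].
Characteristic polynomial det(A - λI) = λ^2 + 10λ + 25 = 0.
Single eigenvalue λ = -5 with algebraic multiplicity 2.
Eigenvector v = (-1,3); generalized eigenvector w with (A-λI)w=v is (0,1).
General solution: e^(-5t)[K_1·v + K_2·(t·v + w)].

x_1(t) = -K_1e^(-5t) - K_2te^(-5t), x_2(t) = 3K_1e^(-5t) + 3K_2te^(-5t) + K_2e^(-5t)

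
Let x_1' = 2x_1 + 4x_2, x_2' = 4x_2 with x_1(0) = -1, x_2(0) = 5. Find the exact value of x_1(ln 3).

A = [[2,4],[0,4]]; eigenvalues λ = 2, 4.
Eigenvectors: (1,0) for λ=2, (-2,-1) for λ=4.
From the initial condition, c_1 = -11, c_2 = -5.
x_1(ln 3) = (-11)(3^2)(1) + (-5)(3^4)(-2) = 711.

711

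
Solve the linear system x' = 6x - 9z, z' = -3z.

Coefficient matrix A = [[6, -9], [0, -3]].
Characteristic polynomial det(A - λI) = λ^2 - 3λ - 18 = 0.
Eigenvalues λ = 6, -3.
For λ=6: (A-λI) row 1 is [0, -9], so an eigenvector is (-1, 0).
For λ=-3: (A-λI) row 1 is [9, -9], so an eigenvector is (1, 1).
General solution: C_1e^(6t)(-1,0) + C_2e^(-3t)(1,1).

x(t) = -C_1e^(6t) + C_2e^(-3t), z(t) = C_2e^(-3t)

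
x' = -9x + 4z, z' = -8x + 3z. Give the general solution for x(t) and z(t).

x(t) = -K_1e^(-5t) - K_2e^(-t), z(t) = -K_1e^(-5t) - 2K_2e^(-t)

Coefficient matrix A = [[-9, 4], [-8, 3]].
Characteristic polynomial det(A - λI) = λ^2 + 6λ + 5 = 0.
Eigenvalues λ = -5, -1.
For λ=-5: (A-λI) row 1 is [-4, 4], so an eigenvector is (-1, -1).
For λ=-1: (A-λI) row 1 is [-8, 4], so an eigenvector is (-1, -2).
General solution: K_1e^(-5t)(-1,-1) + K_2e^(-t)(-1,-2).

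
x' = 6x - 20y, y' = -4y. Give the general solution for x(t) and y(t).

x(t) = -C_1e^(6t) - 2C_2e^(-4t), y(t) = -C_2e^(-4t)

Coefficient matrix A = [[6, -20], [0, -4]].
Characteristic polynomial det(A - λI) = λ^2 - 2λ - 24 = 0.
Eigenvalues λ = 6, -4.
For λ=6: (A-λI) row 1 is [0, -20], so an eigenvector is (-1, 0).
For λ=-4: (A-λI) row 1 is [10, -20], so an eigenvector is (-2, -1).
General solution: C_1e^(6t)(-1,0) + C_2e^(-4t)(-2,-1).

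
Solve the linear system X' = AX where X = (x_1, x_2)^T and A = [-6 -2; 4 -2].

Coefficient matrix A = [[-6, -2], [4, -2]].
Characteristic polynomial det(A - λI) = λ^2 + 8λ + 20 = 0.
Eigenvalues λ = -4 ± 2i (complex conjugate pair).
For λ=-4+2i: an eigenvector is (1,-1) - i(0,1) = (1, -1 - i).
A real fundamental pair from Re and Im of e^((-4+2i)t)v: X_1 = e^(-4t)(cos(2t)·(1,-1) + sin(2t)·(0,1)), X_2 = e^(-4t)(sin(2t)·(1,-1) - cos(2t)·(0,1)).
General solution: C_1X_1 + C_2X_2.

x_1(t) = C_1e^(-4t)cos(2t) + C_2e^(-4t)sin(2t), x_2(t) = C_1e^(-4t)sin(2t) - C_1e^(-4t)cos(2t) - C_2e^(-4t)sin(2t) - C_2e^(-4t)cos(2t)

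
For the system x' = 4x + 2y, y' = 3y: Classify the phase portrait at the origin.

A = [[4,2],[0,3]]; det(A-λI) = λ^2 - 7λ + 12.
λ = 4, 3: both positive.

unstable node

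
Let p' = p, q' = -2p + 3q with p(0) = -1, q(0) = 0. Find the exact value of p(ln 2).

A = [[1,0],[-2,3]]; eigenvalues λ = 1, 3.
Eigenvectors: (-1,-1) for λ=1, (0,1) for λ=3.
From the initial condition, c_1 = 1, c_2 = 1.
p(ln 2) = (1)(2^1)(-1) + (1)(2^3)(0) = -2.

-2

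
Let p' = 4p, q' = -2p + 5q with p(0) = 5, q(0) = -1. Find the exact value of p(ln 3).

A = [[4,0],[-2,5]]; eigenvalues λ = 4, 5.
Eigenvectors: (1,2) for λ=4, (0,-1) for λ=5.
From the initial condition, c_1 = 5, c_2 = 11.
p(ln 3) = (5)(3^4)(1) + (11)(3^5)(0) = 405.

405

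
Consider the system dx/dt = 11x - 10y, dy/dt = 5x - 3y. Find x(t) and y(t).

x(t) = -C_1e^(4t)sin(t) - 3C_1e^(4t)cos(t) - 3C_2e^(4t)sin(t) + C_2e^(4t)cos(t), y(t) = -C_1e^(4t)sin(t) - 2C_1e^(4t)cos(t) - 2C_2e^(4t)sin(t) + C_2e^(4t)cos(t)

Coefficient matrix A = [[11, -10], [5, -3]].
Characteristic polynomial det(A - λI) = λ^2 - 8λ + 17 = 0.
Eigenvalues λ = 4 ± i (complex conjugate pair).
For λ=4+i: an eigenvector is (-3,-2) - i(-1,-1) = (-3 + i, -2 + i).
A real fundamental pair from Re and Im of e^((4+i)t)v: X_1 = e^(4t)(cos(t)·(-3,-2) + sin(t)·(-1,-1)), X_2 = e^(4t)(sin(t)·(-3,-2) - cos(t)·(-1,-1)).
General solution: C_1X_1 + C_2X_2.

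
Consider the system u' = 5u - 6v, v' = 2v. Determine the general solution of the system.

Coefficient matrix A = [[5, -6], [0, 2]].
Characteristic polynomial det(A - λI) = λ^2 - 7λ + 10 = 0.
Eigenvalues λ = 5, 2.
For λ=5: (A-λI) row 1 is [0, -6], so an eigenvector is (-1, 0).
For λ=2: (A-λI) row 1 is [3, -6], so an eigenvector is (2, 1).
General solution: c_1e^(5t)(-1,0) + c_2e^(2t)(2,1).

u(t) = -c_1e^(5t) + 2c_2e^(2t), v(t) = c_2e^(2t)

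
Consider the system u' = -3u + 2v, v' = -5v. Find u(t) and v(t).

Coefficient matrix A = [[-3, 2], [0, -5]].
Characteristic polynomial det(A - λI) = λ^2 + 8λ + 15 = 0.
Eigenvalues λ = -5, -3.
For λ=-5: (A-λI) row 1 is [2, 2], so an eigenvector is (1, -1).
For λ=-3: (A-λI) row 1 is [0, 2], so an eigenvector is (1, 0).
General solution: c_1e^(-5t)(1,-1) + c_2e^(-3t)(1,0).

u(t) = c_1e^(-5t) + c_2e^(-3t), v(t) = -c_1e^(-5t)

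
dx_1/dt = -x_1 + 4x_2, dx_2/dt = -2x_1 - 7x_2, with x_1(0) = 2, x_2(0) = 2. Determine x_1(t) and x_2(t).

x_1(t) = 8e^(-3t) - 6e^(-5t), x_2(t) = -4e^(-3t) + 6e^(-5t)

Coefficient matrix A = [[-1, 4], [-2, -7]].
Characteristic polynomial det(A - λI) = λ^2 + 8λ + 15 = 0.
Eigenvalues λ = -3, -5.
For λ=-3: (A-λI) row 1 is [2, 4], so an eigenvector is (2, -1).
For λ=-5: (A-λI) row 1 is [4, 4], so an eigenvector is (-1, 1).
General solution: c_1e^(-3t)(2,-1) + c_2e^(-5t)(-1,1).
Applying x_1(0)=2, x_2(0)=2 gives c_1=4, c_2=6.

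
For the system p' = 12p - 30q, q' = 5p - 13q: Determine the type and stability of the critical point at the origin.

saddle

A = [[12,-30],[5,-13]]; det(A-λI) = λ^2 + λ - 6.
λ = -3, 2: opposite signs.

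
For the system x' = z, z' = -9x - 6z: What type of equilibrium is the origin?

stable improper node

A = [[0,1],[-9,-6]]; det(A-λI) = λ^2 + 6λ + 9.
repeated λ = -3 with a single eigenvector.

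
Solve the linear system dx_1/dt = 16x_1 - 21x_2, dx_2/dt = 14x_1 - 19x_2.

x_1(t) = -c_1e^(-5t) + 3c_2e^(2t), x_2(t) = -c_1e^(-5t) + 2c_2e^(2t)

Coefficient matrix A = [[16, -21], [14, -19]].
Characteristic polynomial det(A - λI) = λ^2 + 3λ - 10 = 0.
Eigenvalues λ = -5, 2.
For λ=-5: (A-λI) row 1 is [21, -21], so an eigenvector is (-1, -1).
For λ=2: (A-λI) row 1 is [14, -21], so an eigenvector is (3, 2).
General solution: c_1e^(-5t)(-1,-1) + c_2e^(2t)(3,2).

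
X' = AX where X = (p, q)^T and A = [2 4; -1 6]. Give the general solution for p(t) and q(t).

p(t) = -2c_1e^(4t) - 2c_2te^(4t) + 3c_2e^(4t), q(t) = -c_1e^(4t) - c_2te^(4t) + c_2e^(4t)

Coefficient matrix A = [[2, 4], [-1, 6]].
Characteristic polynomial det(A - λI) = λ^2 - 8λ + 16 = 0.
Single eigenvalue λ = 4 with algebraic multiplicity 2.
Eigenvector v = (-2,-1); generalized eigenvector w with (A-λI)w=v is (3,1).
General solution: e^(4t)[c_1·v + c_2·(t·v + w)].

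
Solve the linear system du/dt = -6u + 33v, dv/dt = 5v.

Coefficient matrix A = [[-6, 33], [0, 5]].
Characteristic polynomial det(A - λI) = λ^2 + λ - 30 = 0.
Eigenvalues λ = -6, 5.
For λ=-6: (A-λI) row 1 is [0, 33], so an eigenvector is (1, 0).
For λ=5: (A-λI) row 1 is [-11, 33], so an eigenvector is (3, 1).
General solution: c_1e^(-6t)(1,0) + c_2e^(5t)(3,1).

u(t) = c_1e^(-6t) + 3c_2e^(5t), v(t) = c_2e^(5t)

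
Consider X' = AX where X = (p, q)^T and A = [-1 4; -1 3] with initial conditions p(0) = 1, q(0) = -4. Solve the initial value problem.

Coefficient matrix A = [[-1, 4], [-1, 3]].
Characteristic polynomial det(A - λI) = λ^2 - 2λ + 1 = 0.
Single eigenvalue λ = 1 with algebraic multiplicity 2.
Eigenvector v = (2,1); generalized eigenvector w with (A-λI)w=v is (-3,-1).
General solution: e^(t)[K_1·v + K_2·(t·v + w)].
Applying p(0)=1, q(0)=-4 gives K_1=-13, K_2=-9.

p(t) = -18te^(t) + e^(t), q(t) = -9te^(t) - 4e^(t)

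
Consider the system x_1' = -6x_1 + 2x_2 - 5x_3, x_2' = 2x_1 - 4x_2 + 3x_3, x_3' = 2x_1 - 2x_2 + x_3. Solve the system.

Coefficient matrix A = [[-6, 2, -5], [2, -4, 3], [2, -2, 1]].
det(A - λI) = 0 gives eigenvalues λ = -4, -3, -2.
For λ=-4: eigenvector (3,-2,-2).
For λ=-3: eigenvector (-1,1,1).
For λ=-2: eigenvector (-2,1,2).
General solution: C_1e^(-4t)(3,-2,-2) + C_2e^(-3t)(-1,1,1) + C_3e^(-2t)(-2,1,2).

x_1(t) = 3C_1e^(-4t) - C_2e^(-3t) - 2C_3e^(-2t), x_2(t) = -2C_1e^(-4t) + C_2e^(-3t) + C_3e^(-2t), x_3(t) = -2C_1e^(-4t) + C_2e^(-3t) + 2C_3e^(-2t)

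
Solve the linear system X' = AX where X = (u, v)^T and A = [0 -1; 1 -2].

u(t) = -c_1e^(-t) - c_2te^(-t) + 2c_2e^(-t), v(t) = -c_1e^(-t) - c_2te^(-t) + 3c_2e^(-t)

Coefficient matrix A = [[0, -1], [1, -2]].
Characteristic polynomial det(A - λI) = λ^2 + 2λ + 1 = 0.
Single eigenvalue λ = -1 with algebraic multiplicity 2.
Eigenvector v = (-1,-1); generalized eigenvector w with (A-λI)w=v is (2,3).
General solution: e^(-t)[c_1·v + c_2·(t·v + w)].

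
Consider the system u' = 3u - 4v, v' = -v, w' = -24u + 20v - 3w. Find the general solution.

Coefficient matrix A = [[3, -4, 0], [0, -1, 0], [-24, 20, -3]].
det(A - λI) = 0 gives eigenvalues λ = -3, -1, 3.
For λ=-3: eigenvector (0,0,1).
For λ=-1: eigenvector (1,1,-2).
For λ=3: eigenvector (1,0,-4).
General solution: c_1e^(-3t)(0,0,1) + c_2e^(-t)(1,1,-2) + c_3e^(3t)(1,0,-4).

u(t) = c_2e^(-t) + c_3e^(3t), v(t) = c_2e^(-t), w(t) = c_1e^(-3t) - 2c_2e^(-t) - 4c_3e^(3t)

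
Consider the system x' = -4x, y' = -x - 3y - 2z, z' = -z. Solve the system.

Coefficient matrix A = [[-4, 0, 0], [-1, -3, -2], [0, 0, -1]].
det(A - λI) = 0 gives eigenvalues λ = -4, -3, -1.
For λ=-4: eigenvector (1,1,0).
For λ=-3: eigenvector (0,1,0).
For λ=-1: eigenvector (0,-1,1).
General solution: K_1e^(-4t)(1,1,0) + K_2e^(-3t)(0,1,0) + K_3e^(-t)(0,-1,1).

x(t) = K_1e^(-4t), y(t) = K_1e^(-4t) + K_2e^(-3t) - K_3e^(-t), z(t) = K_3e^(-t)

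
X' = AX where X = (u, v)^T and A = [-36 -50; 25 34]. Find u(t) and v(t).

Coefficient matrix A = [[-36, -50], [25, 34]].
Characteristic polynomial det(A - λI) = λ^2 + 2λ + 26 = 0.
Eigenvalues λ = -1 ± 5i (complex conjugate pair).
For λ=-1+5i: an eigenvector is (-3,2) - i(1,-1) = (-3 - i, 2 + i).
A real fundamental pair from Re and Im of e^((-1+5i)t)v: X_1 = e^(-t)(cos(5t)·(-3,2) + sin(5t)·(1,-1)), X_2 = e^(-t)(sin(5t)·(-3,2) - cos(5t)·(1,-1)).
General solution: c_1X_1 + c_2X_2.

u(t) = c_1e^(-t)sin(5t) - 3c_1e^(-t)cos(5t) - 3c_2e^(-t)sin(5t) - c_2e^(-t)cos(5t), v(t) = -c_1e^(-t)sin(5t) + 2c_1e^(-t)cos(5t) + 2c_2e^(-t)sin(5t) + c_2e^(-t)cos(5t)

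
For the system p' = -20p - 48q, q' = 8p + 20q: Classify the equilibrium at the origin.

A = [[-20,-48],[8,20]]; det(A-λI) = λ^2 - 16.
λ = 4, -4: opposite signs.

saddle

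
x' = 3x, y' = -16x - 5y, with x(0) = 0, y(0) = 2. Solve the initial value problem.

x(t) = 0, y(t) = 2e^(-5t)

Coefficient matrix A = [[3, 0], [-16, -5]].
Characteristic polynomial det(A - λI) = λ^2 + 2λ - 15 = 0.
Eigenvalues λ = -5, 3.
For λ=-5: (A-λI) row 1 is [8, 0], so an eigenvector is (0, 1).
For λ=3: (A-λI) row 2 is [-16, -8], so an eigenvector is (-1, 2).
General solution: K_1e^(-5t)(0,1) + K_2e^(3t)(-1,2).
Applying x(0)=0, y(0)=2 gives K_1=2, K_2=0.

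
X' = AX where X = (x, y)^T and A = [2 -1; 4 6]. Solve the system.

Coefficient matrix A = [[2, -1], [4, 6]].
Characteristic polynomial det(A - λI) = λ^2 - 8λ + 16 = 0.
Single eigenvalue λ = 4 with algebraic multiplicity 2.
Eigenvector v = (-1,2); generalized eigenvector w with (A-λI)w=v is (0,1).
General solution: e^(4t)[K_1·v + K_2·(t·v + w)].

x(t) = -K_1e^(4t) - K_2te^(4t), y(t) = 2K_1e^(4t) + 2K_2te^(4t) + K_2e^(4t)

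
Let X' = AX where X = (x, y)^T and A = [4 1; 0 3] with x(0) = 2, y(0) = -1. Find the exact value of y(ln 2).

A = [[4,1],[0,3]]; eigenvalues λ = 3, 4.
Eigenvectors: (-1,1) for λ=3, (-1,0) for λ=4.
From the initial condition, c_1 = -1, c_2 = -1.
y(ln 2) = (-1)(2^3)(1) + (-1)(2^4)(0) = -8.

-8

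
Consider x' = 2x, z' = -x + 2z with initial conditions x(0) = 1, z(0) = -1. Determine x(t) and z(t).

x(t) = e^(2t), z(t) = -te^(2t) - e^(2t)

Coefficient matrix A = [[2, 0], [-1, 2]].
Characteristic polynomial det(A - λI) = λ^2 - 4λ + 4 = 0.
Single eigenvalue λ = 2 with algebraic multiplicity 2.
Eigenvector v = (0,1); generalized eigenvector w with (A-λI)w=v is (-1,-2).
General solution: e^(2t)[K_1·v + K_2·(t·v + w)].
Applying x(0)=1, z(0)=-1 gives K_1=-3, K_2=-1.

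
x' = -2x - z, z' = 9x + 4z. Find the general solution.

Coefficient matrix A = [[-2, -1], [9, 4]].
Characteristic polynomial det(A - λI) = λ^2 - 2λ + 1 = 0.
Single eigenvalue λ = 1 with algebraic multiplicity 2.
Eigenvector v = (1,-3); generalized eigenvector w with (A-λI)w=v is (-1,2).
General solution: e^(t)[K_1·v + K_2·(t·v + w)].

x(t) = K_1e^(t) + K_2te^(t) - K_2e^(t), z(t) = -3K_1e^(t) - 3K_2te^(t) + 2K_2e^(t)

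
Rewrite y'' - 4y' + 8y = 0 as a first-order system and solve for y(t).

y(t) = c_1e^(2t)cos(2t) + c_2e^(2t)sin(2t)

Let x_1 = y, x_2 = y'. Then x_1' = x_2 and x_2' = -8x_1 + 4x_2.
A = [[0,1],[-8,4]]; det(A-λI) = λ^2 - 4λ + 8.
Eigenvalues λ = 2 ± 2i.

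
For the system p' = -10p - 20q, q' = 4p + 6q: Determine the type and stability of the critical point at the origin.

A = [[-10,-20],[4,6]]; det(A-λI) = λ^2 + 4λ + 20.
λ = -2 ± 4i: negative real part.

stable spiral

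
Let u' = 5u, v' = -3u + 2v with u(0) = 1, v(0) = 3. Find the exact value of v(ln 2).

-16

A = [[5,0],[-3,2]]; eigenvalues λ = 2, 5.
Eigenvectors: (0,1) for λ=2, (-1,1) for λ=5.
From the initial condition, c_1 = 4, c_2 = -1.
v(ln 2) = (4)(2^2)(1) + (-1)(2^5)(1) = -16.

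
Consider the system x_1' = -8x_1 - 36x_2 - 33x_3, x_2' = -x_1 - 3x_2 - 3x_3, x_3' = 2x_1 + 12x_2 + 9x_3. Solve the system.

x_1(t) = -5K_1e^(-2t) + 6K_2e^(-3t) - 3K_3e^(3t), x_2(t) = -K_1e^(-2t) + K_2e^(-3t), x_3(t) = 2K_1e^(-2t) - 2K_2e^(-3t) + K_3e^(3t)

Coefficient matrix A = [[-8, -36, -33], [-1, -3, -3], [2, 12, 9]].
det(A - λI) = 0 gives eigenvalues λ = -2, -3, 3.
For λ=-2: eigenvector (-5,-1,2).
For λ=-3: eigenvector (6,1,-2).
For λ=3: eigenvector (-3,0,1).
General solution: K_1e^(-2t)(-5,-1,2) + K_2e^(-3t)(6,1,-2) + K_3e^(3t)(-3,0,1).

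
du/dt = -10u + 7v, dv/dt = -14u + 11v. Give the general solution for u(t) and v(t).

u(t) = -K_1e^(-3t) - K_2e^(4t), v(t) = -K_1e^(-3t) - 2K_2e^(4t)

Coefficient matrix A = [[-10, 7], [-14, 11]].
Characteristic polynomial det(A - λI) = λ^2 - λ - 12 = 0.
Eigenvalues λ = -3, 4.
For λ=-3: (A-λI) row 1 is [-7, 7], so an eigenvector is (-1, -1).
For λ=4: (A-λI) row 1 is [-14, 7], so an eigenvector is (-1, -2).
General solution: K_1e^(-3t)(-1,-1) + K_2e^(4t)(-1,-2).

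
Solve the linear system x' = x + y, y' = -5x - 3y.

Coefficient matrix A = [[1, 1], [-5, -3]].
Characteristic polynomial det(A - λI) = λ^2 + 2λ + 2 = 0.
Eigenvalues λ = -1 ± i (complex conjugate pair).
For λ=-1+i: an eigenvector is (-1,2) - i(0,1) = (-1, 2 - i).
A real fundamental pair from Re and Im of e^((-1+i)t)v: X_1 = e^(-t)(cos(t)·(-1,2) + sin(t)·(0,1)), X_2 = e^(-t)(sin(t)·(-1,2) - cos(t)·(0,1)).
General solution: C_1X_1 + C_2X_2.

x(t) = -C_1e^(-t)cos(t) - C_2e^(-t)sin(t), y(t) = C_1e^(-t)sin(t) + 2C_1e^(-t)cos(t) + 2C_2e^(-t)sin(t) - C_2e^(-t)cos(t)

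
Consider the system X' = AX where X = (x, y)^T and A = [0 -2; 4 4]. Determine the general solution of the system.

x(t) = -c_1e^(2t)sin(2t) + c_2e^(2t)cos(2t), y(t) = c_1e^(2t)sin(2t) + c_1e^(2t)cos(2t) + c_2e^(2t)sin(2t) - c_2e^(2t)cos(2t)

Coefficient matrix A = [[0, -2], [4, 4]].
Characteristic polynomial det(A - λI) = λ^2 - 4λ + 8 = 0.
Eigenvalues λ = 2 ± 2i (complex conjugate pair).
For λ=2+2i: an eigenvector is (0,1) - i(-1,1) = (0 + i, 1 - i).
A real fundamental pair from Re and Im of e^((2+2i)t)v: X_1 = e^(2t)(cos(2t)·(0,1) + sin(2t)·(-1,1)), X_2 = e^(2t)(sin(2t)·(0,1) - cos(2t)·(-1,1)).
General solution: c_1X_1 + c_2X_2.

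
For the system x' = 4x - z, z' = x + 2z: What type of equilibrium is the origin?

unstable improper node

A = [[4,-1],[1,2]]; det(A-λI) = λ^2 - 6λ + 9.
repeated λ = 3 with a single eigenvector.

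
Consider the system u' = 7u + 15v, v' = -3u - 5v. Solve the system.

u(t) = 2K_1e^(t)sin(3t) + K_1e^(t)cos(3t) + K_2e^(t)sin(3t) - 2K_2e^(t)cos(3t), v(t) = -K_1e^(t)sin(3t) + K_2e^(t)cos(3t)

Coefficient matrix A = [[7, 15], [-3, -5]].
Characteristic polynomial det(A - λI) = λ^2 - 2λ + 10 = 0.
Eigenvalues λ = 1 ± 3i (complex conjugate pair).
For λ=1+3i: an eigenvector is (1,0) - i(2,-1) = (1 - 2i, 0 + i).
A real fundamental pair from Re and Im of e^((1+3i)t)v: X_1 = e^(t)(cos(3t)·(1,0) + sin(3t)·(2,-1)), X_2 = e^(t)(sin(3t)·(1,0) - cos(3t)·(2,-1)).
General solution: K_1X_1 + K_2X_2.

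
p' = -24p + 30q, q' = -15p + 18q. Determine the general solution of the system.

p(t) = -3K_1e^(-3t)sin(3t) - K_1e^(-3t)cos(3t) - K_2e^(-3t)sin(3t) + 3K_2e^(-3t)cos(3t), q(t) = -2K_1e^(-3t)sin(3t) - K_1e^(-3t)cos(3t) - K_2e^(-3t)sin(3t) + 2K_2e^(-3t)cos(3t)

Coefficient matrix A = [[-24, 30], [-15, 18]].
Characteristic polynomial det(A - λI) = λ^2 + 6λ + 18 = 0.
Eigenvalues λ = -3 ± 3i (complex conjugate pair).
For λ=-3+3i: an eigenvector is (-1,-1) - i(-3,-2) = (-1 + 3i, -1 + 2i).
A real fundamental pair from Re and Im of e^((-3+3i)t)v: X_1 = e^(-3t)(cos(3t)·(-1,-1) + sin(3t)·(-3,-2)), X_2 = e^(-3t)(sin(3t)·(-1,-1) - cos(3t)·(-3,-2)).
General solution: K_1X_1 + K_2X_2.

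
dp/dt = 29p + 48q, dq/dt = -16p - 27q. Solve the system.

p(t) = 3K_1e^(-3t) + 2K_2e^(5t), q(t) = -2K_1e^(-3t) - K_2e^(5t)

Coefficient matrix A = [[29, 48], [-16, -27]].
Characteristic polynomial det(A - λI) = λ^2 - 2λ - 15 = 0.
Eigenvalues λ = -3, 5.
For λ=-3: (A-λI) row 1 is [32, 48], so an eigenvector is (3, -2).
For λ=5: (A-λI) row 1 is [24, 48], so an eigenvector is (2, -1).
General solution: K_1e^(-3t)(3,-2) + K_2e^(5t)(2,-1).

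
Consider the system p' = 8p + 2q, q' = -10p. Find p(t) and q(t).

p(t) = -c_1e^(4t)sin(2t) + c_2e^(4t)cos(2t), q(t) = 2c_1e^(4t)sin(2t) - c_1e^(4t)cos(2t) - c_2e^(4t)sin(2t) - 2c_2e^(4t)cos(2t)

Coefficient matrix A = [[8, 2], [-10, 0]].
Characteristic polynomial det(A - λI) = λ^2 - 8λ + 20 = 0.
Eigenvalues λ = 4 ± 2i (complex conjugate pair).
For λ=4+2i: an eigenvector is (0,-1) - i(-1,2) = (0 + i, -1 - 2i).
A real fundamental pair from Re and Im of e^((4+2i)t)v: X_1 = e^(4t)(cos(2t)·(0,-1) + sin(2t)·(-1,2)), X_2 = e^(4t)(sin(2t)·(0,-1) - cos(2t)·(-1,2)).
General solution: c_1X_1 + c_2X_2.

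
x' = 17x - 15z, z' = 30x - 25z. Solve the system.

Coefficient matrix A = [[17, -15], [30, -25]].
Characteristic polynomial det(A - λI) = λ^2 + 8λ + 25 = 0.
Eigenvalues λ = -4 ± 3i (complex conjugate pair).
For λ=-4+3i: an eigenvector is (-2,-3) - i(1,1) = (-2 - i, -3 - i).
A real fundamental pair from Re and Im of e^((-4+3i)t)v: X_1 = e^(-4t)(cos(3t)·(-2,-3) + sin(3t)·(1,1)), X_2 = e^(-4t)(sin(3t)·(-2,-3) - cos(3t)·(1,1)).
General solution: K_1X_1 + K_2X_2.

x(t) = K_1e^(-4t)sin(3t) - 2K_1e^(-4t)cos(3t) - 2K_2e^(-4t)sin(3t) - K_2e^(-4t)cos(3t), z(t) = K_1e^(-4t)sin(3t) - 3K_1e^(-4t)cos(3t) - 3K_2e^(-4t)sin(3t) - K_2e^(-4t)cos(3t)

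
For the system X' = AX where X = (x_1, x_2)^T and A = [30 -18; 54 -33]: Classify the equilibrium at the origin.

A = [[30,-18],[54,-33]]; det(A-λI) = λ^2 + 3λ - 18.
λ = 3, -6: opposite signs.

saddle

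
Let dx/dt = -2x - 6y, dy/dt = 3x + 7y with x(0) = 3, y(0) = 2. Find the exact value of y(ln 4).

A = [[-2,-6],[3,7]]; eigenvalues λ = 4, 1.
Eigenvectors: (-1,1) for λ=4, (2,-1) for λ=1.
From the initial condition, c_1 = 7, c_2 = 5.
y(ln 4) = (7)(4^4)(1) + (5)(4^1)(-1) = 1772.

1772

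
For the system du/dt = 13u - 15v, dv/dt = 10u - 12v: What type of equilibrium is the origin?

saddle

A = [[13,-15],[10,-12]]; det(A-λI) = λ^2 - λ - 6.
λ = 3, -2: opposite signs.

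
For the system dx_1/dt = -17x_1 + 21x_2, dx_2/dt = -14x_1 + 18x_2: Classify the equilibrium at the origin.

saddle

A = [[-17,21],[-14,18]]; det(A-λI) = λ^2 - λ - 12.
λ = 4, -3: opposite signs.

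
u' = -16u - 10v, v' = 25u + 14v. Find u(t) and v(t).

u(t) = K_1e^(-t)sin(5t) + K_1e^(-t)cos(5t) + K_2e^(-t)sin(5t) - K_2e^(-t)cos(5t), v(t) = -K_1e^(-t)sin(5t) - 2K_1e^(-t)cos(5t) - 2K_2e^(-t)sin(5t) + K_2e^(-t)cos(5t)

Coefficient matrix A = [[-16, -10], [25, 14]].
Characteristic polynomial det(A - λI) = λ^2 + 2λ + 26 = 0.
Eigenvalues λ = -1 ± 5i (complex conjugate pair).
For λ=-1+5i: an eigenvector is (1,-2) - i(1,-1) = (1 - i, -2 + i).
A real fundamental pair from Re and Im of e^((-1+5i)t)v: X_1 = e^(-t)(cos(5t)·(1,-2) + sin(5t)·(1,-1)), X_2 = e^(-t)(sin(5t)·(1,-2) - cos(5t)·(1,-1)).
General solution: K_1X_1 + K_2X_2.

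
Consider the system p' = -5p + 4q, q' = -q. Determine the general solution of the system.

Coefficient matrix A = [[-5, 4], [0, -1]].
Characteristic polynomial det(A - λI) = λ^2 + 6λ + 5 = 0.
Eigenvalues λ = -5, -1.
For λ=-5: (A-λI) row 1 is [0, 4], so an eigenvector is (-1, 0).
For λ=-1: (A-λI) row 1 is [-4, 4], so an eigenvector is (1, 1).
General solution: C_1e^(-5t)(-1,0) + C_2e^(-t)(1,1).

p(t) = -C_1e^(-5t) + C_2e^(-t), q(t) = C_2e^(-t)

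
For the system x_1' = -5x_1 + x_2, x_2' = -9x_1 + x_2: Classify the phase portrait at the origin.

A = [[-5,1],[-9,1]]; det(A-λI) = λ^2 + 4λ + 4.
repeated λ = -2 with a single eigenvector.

stable improper node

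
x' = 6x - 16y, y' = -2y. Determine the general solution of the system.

x(t) = 2C_1e^(-2t) - C_2e^(6t), y(t) = C_1e^(-2t)

Coefficient matrix A = [[6, -16], [0, -2]].
Characteristic polynomial det(A - λI) = λ^2 - 4λ - 12 = 0.
Eigenvalues λ = -2, 6.
For λ=-2: (A-λI) row 1 is [8, -16], so an eigenvector is (2, 1).
For λ=6: (A-λI) row 1 is [0, -16], so an eigenvector is (-1, 0).
General solution: C_1e^(-2t)(2,1) + C_2e^(6t)(-1,0).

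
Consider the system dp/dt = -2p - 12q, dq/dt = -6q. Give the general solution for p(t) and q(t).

Coefficient matrix A = [[-2, -12], [0, -6]].
Characteristic polynomial det(A - λI) = λ^2 + 8λ + 12 = 0.
Eigenvalues λ = -6, -2.
For λ=-6: (A-λI) row 1 is [4, -12], so an eigenvector is (3, 1).
For λ=-2: (A-λI) row 1 is [0, -12], so an eigenvector is (-1, 0).
General solution: c_1e^(-6t)(3,1) + c_2e^(-2t)(-1,0).

p(t) = 3c_1e^(-6t) - c_2e^(-2t), q(t) = c_1e^(-6t)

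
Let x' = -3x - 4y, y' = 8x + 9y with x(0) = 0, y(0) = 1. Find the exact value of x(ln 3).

A = [[-3,-4],[8,9]]; eigenvalues λ = 5, 1.
Eigenvectors: (1,-2) for λ=5, (-1,1) for λ=1.
From the initial condition, c_1 = -1, c_2 = -1.
x(ln 3) = (-1)(3^5)(1) + (-1)(3^1)(-1) = -240.

-240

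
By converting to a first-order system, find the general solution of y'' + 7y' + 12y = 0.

y(t) = K_1e^(-4t) + K_2e^(-3t)

Let x_1 = y, x_2 = y'. Then x_1' = x_2 and x_2' = -12x_1 - 7x_2.
A = [[0,1],[-12,-7]]; det(A-λI) = λ^2 + 7λ + 12.
Eigenvalues λ = -4, -3 with eigenvectors (1,-4), (1,-3).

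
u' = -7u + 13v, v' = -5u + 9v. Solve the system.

Coefficient matrix A = [[-7, 13], [-5, 9]].
Characteristic polynomial det(A - λI) = λ^2 - 2λ + 2 = 0.
Eigenvalues λ = 1 ± i (complex conjugate pair).
For λ=1+i: an eigenvector is (-2,-1) - i(3,2) = (-2 - 3i, -1 - 2i).
A real fundamental pair from Re and Im of e^((1+i)t)v: X_1 = e^(t)(cos(t)·(-2,-1) + sin(t)·(3,2)), X_2 = e^(t)(sin(t)·(-2,-1) - cos(t)·(3,2)).
General solution: c_1X_1 + c_2X_2.

u(t) = 3c_1e^(t)sin(t) - 2c_1e^(t)cos(t) - 2c_2e^(t)sin(t) - 3c_2e^(t)cos(t), v(t) = 2c_1e^(t)sin(t) - c_1e^(t)cos(t) - c_2e^(t)sin(t) - 2c_2e^(t)cos(t)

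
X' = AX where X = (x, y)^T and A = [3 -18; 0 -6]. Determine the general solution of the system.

Coefficient matrix A = [[3, -18], [0, -6]].
Characteristic polynomial det(A - λI) = λ^2 + 3λ - 18 = 0.
Eigenvalues λ = 3, -6.
For λ=3: (A-λI) row 1 is [0, -18], so an eigenvector is (-1, 0).
For λ=-6: (A-λI) row 1 is [9, -18], so an eigenvector is (-2, -1).
General solution: C_1e^(3t)(-1,0) + C_2e^(-6t)(-2,-1).

x(t) = -C_1e^(3t) - 2C_2e^(-6t), y(t) = -C_2e^(-6t)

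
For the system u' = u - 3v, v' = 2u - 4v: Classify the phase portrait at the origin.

stable node

A = [[1,-3],[2,-4]]; det(A-λI) = λ^2 + 3λ + 2.
λ = -2, -1: both negative.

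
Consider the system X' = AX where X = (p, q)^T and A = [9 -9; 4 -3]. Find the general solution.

p(t) = 3C_1e^(3t) + 3C_2te^(3t) - C_2e^(3t), q(t) = 2C_1e^(3t) + 2C_2te^(3t) - C_2e^(3t)

Coefficient matrix A = [[9, -9], [4, -3]].
Characteristic polynomial det(A - λI) = λ^2 - 6λ + 9 = 0.
Single eigenvalue λ = 3 with algebraic multiplicity 2.
Eigenvector v = (3,2); generalized eigenvector w with (A-λI)w=v is (-1,-1).
General solution: e^(3t)[C_1·v + C_2·(t·v + w)].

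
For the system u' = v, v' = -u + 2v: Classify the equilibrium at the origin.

A = [[0,1],[-1,2]]; det(A-λI) = λ^2 - 2λ + 1.
repeated λ = 1 with a single eigenvector.

unstable improper node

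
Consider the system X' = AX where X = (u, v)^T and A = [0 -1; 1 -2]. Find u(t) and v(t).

u(t) = K_1e^(-t) + K_2te^(-t) - 2K_2e^(-t), v(t) = K_1e^(-t) + K_2te^(-t) - 3K_2e^(-t)

Coefficient matrix A = [[0, -1], [1, -2]].
Characteristic polynomial det(A - λI) = λ^2 + 2λ + 1 = 0.
Single eigenvalue λ = -1 with algebraic multiplicity 2.
Eigenvector v = (1,1); generalized eigenvector w with (A-λI)w=v is (-2,-3).
General solution: e^(-t)[K_1·v + K_2·(t·v + w)].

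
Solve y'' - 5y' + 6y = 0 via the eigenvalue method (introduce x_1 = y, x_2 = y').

Let x_1 = y, x_2 = y'. Then x_1' = x_2 and x_2' = -6x_1 + 5x_2.
A = [[0,1],[-6,5]]; det(A-λI) = λ^2 - 5λ + 6.
Eigenvalues λ = 3, 2 with eigenvectors (1,3), (1,2).

y(t) = c_1e^(3t) + c_2e^(2t)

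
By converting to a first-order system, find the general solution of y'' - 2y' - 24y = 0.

Let x_1 = y, x_2 = y'. Then x_1' = x_2 and x_2' = 24x_1 + 2x_2.
A = [[0,1],[24,2]]; det(A-λI) = λ^2 - 2λ - 24.
Eigenvalues λ = 6, -4 with eigenvectors (1,6), (1,-4).

y(t) = K_1e^(6t) + K_2e^(-4t)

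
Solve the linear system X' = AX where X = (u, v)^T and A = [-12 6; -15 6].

u(t) = C_1e^(-3t)sin(3t) + C_1e^(-3t)cos(3t) + C_2e^(-3t)sin(3t) - C_2e^(-3t)cos(3t), v(t) = C_1e^(-3t)sin(3t) + 2C_1e^(-3t)cos(3t) + 2C_2e^(-3t)sin(3t) - C_2e^(-3t)cos(3t)

Coefficient matrix A = [[-12, 6], [-15, 6]].
Characteristic polynomial det(A - λI) = λ^2 + 6λ + 18 = 0.
Eigenvalues λ = -3 ± 3i (complex conjugate pair).
For λ=-3+3i: an eigenvector is (1,2) - i(1,1) = (1 - i, 2 - i).
A real fundamental pair from Re and Im of e^((-3+3i)t)v: X_1 = e^(-3t)(cos(3t)·(1,2) + sin(3t)·(1,1)), X_2 = e^(-3t)(sin(3t)·(1,2) - cos(3t)·(1,1)).
General solution: C_1X_1 + C_2X_2.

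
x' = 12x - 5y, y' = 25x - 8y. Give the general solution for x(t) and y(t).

Coefficient matrix A = [[12, -5], [25, -8]].
Characteristic polynomial det(A - λI) = λ^2 - 4λ + 29 = 0.
Eigenvalues λ = 2 ± 5i (complex conjugate pair).
For λ=2+5i: an eigenvector is (-1,-2) - i(0,-1) = (-1, -2 + i).
A real fundamental pair from Re and Im of e^((2+5i)t)v: X_1 = e^(2t)(cos(5t)·(-1,-2) + sin(5t)·(0,-1)), X_2 = e^(2t)(sin(5t)·(-1,-2) - cos(5t)·(0,-1)).
General solution: C_1X_1 + C_2X_2.

x(t) = -C_1e^(2t)cos(5t) - C_2e^(2t)sin(5t), y(t) = -C_1e^(2t)sin(5t) - 2C_1e^(2t)cos(5t) - 2C_2e^(2t)sin(5t) + C_2e^(2t)cos(5t)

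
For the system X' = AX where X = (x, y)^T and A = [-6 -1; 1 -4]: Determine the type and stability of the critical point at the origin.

A = [[-6,-1],[1,-4]]; det(A-λI) = λ^2 + 10λ + 25.
repeated λ = -5 with a single eigenvector.

stable improper node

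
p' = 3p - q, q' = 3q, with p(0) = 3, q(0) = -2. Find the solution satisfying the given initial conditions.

Coefficient matrix A = [[3, -1], [0, 3]].
Characteristic polynomial det(A - λI) = λ^2 - 6λ + 9 = 0.
Single eigenvalue λ = 3 with algebraic multiplicity 2.
Eigenvector v = (-1,0); generalized eigenvector w with (A-λI)w=v is (-1,1).
General solution: e^(3t)[c_1·v + c_2·(t·v + w)].
Applying p(0)=3, q(0)=-2 gives c_1=-1, c_2=-2.

p(t) = 2te^(3t) + 3e^(3t), q(t) = -2e^(3t)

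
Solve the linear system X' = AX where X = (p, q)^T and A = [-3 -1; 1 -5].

Coefficient matrix A = [[-3, -1], [1, -5]].
Characteristic polynomial det(A - λI) = λ^2 + 8λ + 16 = 0.
Single eigenvalue λ = -4 with algebraic multiplicity 2.
Eigenvector v = (1,1); generalized eigenvector w with (A-λI)w=v is (3,2).
General solution: e^(-4t)[K_1·v + K_2·(t·v + w)].

p(t) = K_1e^(-4t) + K_2te^(-4t) + 3K_2e^(-4t), q(t) = K_1e^(-4t) + K_2te^(-4t) + 2K_2e^(-4t)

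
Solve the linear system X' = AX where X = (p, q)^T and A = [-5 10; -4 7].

Coefficient matrix A = [[-5, 10], [-4, 7]].
Characteristic polynomial det(A - λI) = λ^2 - 2λ + 5 = 0.
Eigenvalues λ = 1 ± 2i (complex conjugate pair).
For λ=1+2i: an eigenvector is (-1,-1) - i(-2,-1) = (-1 + 2i, -1 + i).
A real fundamental pair from Re and Im of e^((1+2i)t)v: X_1 = e^(t)(cos(2t)·(-1,-1) + sin(2t)·(-2,-1)), X_2 = e^(t)(sin(2t)·(-1,-1) - cos(2t)·(-2,-1)).
General solution: C_1X_1 + C_2X_2.

p(t) = -2C_1e^(t)sin(2t) - C_1e^(t)cos(2t) - C_2e^(t)sin(2t) + 2C_2e^(t)cos(2t), q(t) = -C_1e^(t)sin(2t) - C_1e^(t)cos(2t) - C_2e^(t)sin(2t) + C_2e^(t)cos(2t)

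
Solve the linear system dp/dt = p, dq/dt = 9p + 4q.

p(t) = K_1e^(t), q(t) = -3K_1e^(t) - K_2e^(4t)

Coefficient matrix A = [[1, 0], [9, 4]].
Characteristic polynomial det(A - λI) = λ^2 - 5λ + 4 = 0.
Eigenvalues λ = 1, 4.
For λ=1: (A-λI) row 2 is [9, 3], so an eigenvector is (1, -3).
For λ=4: (A-λI) row 1 is [-3, 0], so an eigenvector is (0, -1).
General solution: K_1e^(t)(1,-3) + K_2e^(4t)(0,-1).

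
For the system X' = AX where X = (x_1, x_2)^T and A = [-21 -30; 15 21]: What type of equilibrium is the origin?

center

A = [[-21,-30],[15,21]]; det(A-λI) = λ^2 + 9.
λ = 0 ± 3i: zero real part.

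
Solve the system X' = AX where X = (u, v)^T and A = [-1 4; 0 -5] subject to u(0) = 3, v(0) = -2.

u(t) = e^(-t) + 2e^(-5t), v(t) = -2e^(-5t)

Coefficient matrix A = [[-1, 4], [0, -5]].
Characteristic polynomial det(A - λI) = λ^2 + 6λ + 5 = 0.
Eigenvalues λ = -1, -5.
For λ=-1: (A-λI) row 1 is [0, 4], so an eigenvector is (1, 0).
For λ=-5: (A-λI) row 1 is [4, 4], so an eigenvector is (-1, 1).
General solution: C_1e^(-t)(1,0) + C_2e^(-5t)(-1,1).
Applying u(0)=3, v(0)=-2 gives C_1=1, C_2=-2.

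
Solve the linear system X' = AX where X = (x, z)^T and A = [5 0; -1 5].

Coefficient matrix A = [[5, 0], [-1, 5]].
Characteristic polynomial det(A - λI) = λ^2 - 10λ + 25 = 0.
Single eigenvalue λ = 5 with algebraic multiplicity 2.
Eigenvector v = (0,1); generalized eigenvector w with (A-λI)w=v is (-1,-2).
General solution: e^(5t)[C_1·v + C_2·(t·v + w)].

x(t) = -C_2e^(5t), z(t) = C_1e^(5t) + C_2te^(5t) - 2C_2e^(5t)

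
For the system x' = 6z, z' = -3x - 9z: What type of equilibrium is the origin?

stable node

A = [[0,6],[-3,-9]]; det(A-λI) = λ^2 + 9λ + 18.
λ = -3, -6: both negative.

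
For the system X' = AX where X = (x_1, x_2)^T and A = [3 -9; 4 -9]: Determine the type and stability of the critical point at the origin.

stable improper node

A = [[3,-9],[4,-9]]; det(A-λI) = λ^2 + 6λ + 9.
repeated λ = -3 with a single eigenvector.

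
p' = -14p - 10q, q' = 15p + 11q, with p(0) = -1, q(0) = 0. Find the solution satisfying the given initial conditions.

p(t) = 2e^(t) - 3e^(-4t), q(t) = -3e^(t) + 3e^(-4t)

Coefficient matrix A = [[-14, -10], [15, 11]].
Characteristic polynomial det(A - λI) = λ^2 + 3λ - 4 = 0.
Eigenvalues λ = 1, -4.
For λ=1: (A-λI) row 1 is [-15, -10], so an eigenvector is (2, -3).
For λ=-4: (A-λI) row 1 is [-10, -10], so an eigenvector is (-1, 1).
General solution: C_1e^(t)(2,-3) + C_2e^(-4t)(-1,1).
Applying p(0)=-1, q(0)=0 gives C_1=1, C_2=3.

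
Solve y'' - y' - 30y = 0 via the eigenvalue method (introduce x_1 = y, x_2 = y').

y(t) = c_1e^(-5t) + c_2e^(6t)

Let x_1 = y, x_2 = y'. Then x_1' = x_2 and x_2' = 30x_1 + x_2.
A = [[0,1],[30,1]]; det(A-λI) = λ^2 - λ - 30.
Eigenvalues λ = -5, 6 with eigenvectors (1,-5), (1,6).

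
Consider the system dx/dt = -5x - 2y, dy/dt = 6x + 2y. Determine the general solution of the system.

Coefficient matrix A = [[-5, -2], [6, 2]].
Characteristic polynomial det(A - λI) = λ^2 + 3λ + 2 = 0.
Eigenvalues λ = -1, -2.
For λ=-1: (A-λI) row 1 is [-4, -2], so an eigenvector is (1, -2).
For λ=-2: (A-λI) row 1 is [-3, -2], so an eigenvector is (2, -3).
General solution: c_1e^(-t)(1,-2) + c_2e^(-2t)(2,-3).

x(t) = c_1e^(-t) + 2c_2e^(-2t), y(t) = -2c_1e^(-t) - 3c_2e^(-2t)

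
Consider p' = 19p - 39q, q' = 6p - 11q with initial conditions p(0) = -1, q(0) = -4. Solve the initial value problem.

Coefficient matrix A = [[19, -39], [6, -11]].
Characteristic polynomial det(A - λI) = λ^2 - 8λ + 25 = 0.
Eigenvalues λ = 4 ± 3i (complex conjugate pair).
For λ=4+3i: an eigenvector is (-3,-1) - i(-2,-1) = (-3 + 2i, -1 + i).
A real fundamental pair from Re and Im of e^((4+3i)t)v: X_1 = e^(4t)(cos(3t)·(-3,-1) + sin(3t)·(-2,-1)), X_2 = e^(4t)(sin(3t)·(-3,-1) - cos(3t)·(-2,-1)).
General solution: c_1X_1 + c_2X_2.
Applying p(0)=-1, q(0)=-4 gives c_1=-7, c_2=-11.

p(t) = 47e^(4t)sin(3t) - e^(4t)cos(3t), q(t) = 18e^(4t)sin(3t) - 4e^(4t)cos(3t)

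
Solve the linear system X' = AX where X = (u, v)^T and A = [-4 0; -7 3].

u(t) = K_1e^(-4t), v(t) = K_1e^(-4t) - K_2e^(3t)

Coefficient matrix A = [[-4, 0], [-7, 3]].
Characteristic polynomial det(A - λI) = λ^2 + λ - 12 = 0.
Eigenvalues λ = -4, 3.
For λ=-4: (A-λI) row 2 is [-7, 7], so an eigenvector is (1, 1).
For λ=3: (A-λI) row 1 is [-7, 0], so an eigenvector is (0, -1).
General solution: K_1e^(-4t)(1,1) + K_2e^(3t)(0,-1).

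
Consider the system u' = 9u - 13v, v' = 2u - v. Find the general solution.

u(t) = 3C_1e^(4t)sin(t) - 2C_1e^(4t)cos(t) - 2C_2e^(4t)sin(t) - 3C_2e^(4t)cos(t), v(t) = C_1e^(4t)sin(t) - C_1e^(4t)cos(t) - C_2e^(4t)sin(t) - C_2e^(4t)cos(t)

Coefficient matrix A = [[9, -13], [2, -1]].
Characteristic polynomial det(A - λI) = λ^2 - 8λ + 17 = 0.
Eigenvalues λ = 4 ± i (complex conjugate pair).
For λ=4+i: an eigenvector is (-2,-1) - i(3,1) = (-2 - 3i, -1 - i).
A real fundamental pair from Re and Im of e^((4+i)t)v: X_1 = e^(4t)(cos(t)·(-2,-1) + sin(t)·(3,1)), X_2 = e^(4t)(sin(t)·(-2,-1) - cos(t)·(3,1)).
General solution: C_1X_1 + C_2X_2.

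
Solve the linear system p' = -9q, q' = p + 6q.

Coefficient matrix A = [[0, -9], [1, 6]].
Characteristic polynomial det(A - λI) = λ^2 - 6λ + 9 = 0.
Single eigenvalue λ = 3 with algebraic multiplicity 2.
Eigenvector v = (-3,1); generalized eigenvector w with (A-λI)w=v is (1,0).
General solution: e^(3t)[C_1·v + C_2·(t·v + w)].

p(t) = -3C_1e^(3t) - 3C_2te^(3t) + C_2e^(3t), q(t) = C_1e^(3t) + C_2te^(3t)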